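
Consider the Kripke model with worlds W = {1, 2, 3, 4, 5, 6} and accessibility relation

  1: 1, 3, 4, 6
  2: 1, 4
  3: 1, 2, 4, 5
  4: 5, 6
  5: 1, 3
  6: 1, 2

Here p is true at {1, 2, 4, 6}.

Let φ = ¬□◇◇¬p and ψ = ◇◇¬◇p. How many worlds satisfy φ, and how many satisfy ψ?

0 and 0

For ¬□◇◇¬p:
1: □◇◇¬p is T. ✗
2: □◇◇¬p is T. ✗
3: □◇◇¬p is T. ✗
4: □◇◇¬p is T. ✗
5: □◇◇¬p is T. ✗
6: □◇◇¬p is T. ✗
— 0 worlds.
For ◇◇¬◇p:
1: successors {1, 3, 4, 6}; ◇¬◇p there: 1:F, 3:F, 4:F, 6:F. ✗
2: successors {1, 4}; ◇¬◇p there: 1:F, 4:F. ✗
3: successors {1, 2, 4, 5}; ◇¬◇p there: 1:F, 2:F, 4:F, 5:F. ✗
4: successors {5, 6}; ◇¬◇p there: 5:F, 6:F. ✗
5: successors {1, 3}; ◇¬◇p there: 1:F, 3:F. ✗
6: successors {1, 2}; ◇¬◇p there: 1:F, 2:F. ✗
— 0 worlds.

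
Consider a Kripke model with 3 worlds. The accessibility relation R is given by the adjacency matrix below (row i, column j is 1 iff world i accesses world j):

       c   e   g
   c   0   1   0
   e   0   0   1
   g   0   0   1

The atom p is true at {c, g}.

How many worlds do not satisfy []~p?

2

c: successors {e}; ~p there: e:T. ✓
e: successors {g}; ~p there: g:F. ✗
g: successors {g}; ~p there: g:F. ✗
Satisfying worlds: {c}.
So []~p fails at the other 2 worlds.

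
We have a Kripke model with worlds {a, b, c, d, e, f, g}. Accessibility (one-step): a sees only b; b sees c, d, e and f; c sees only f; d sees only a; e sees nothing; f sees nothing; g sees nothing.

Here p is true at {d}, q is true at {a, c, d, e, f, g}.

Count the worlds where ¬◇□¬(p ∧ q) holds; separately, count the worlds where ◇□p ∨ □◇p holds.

For ¬◇□¬(p ∧ q):
a: ◇□¬(p ∧ q) is F. ✓
b: ◇□¬(p ∧ q) is T. ✗
c: ◇□¬(p ∧ q) is T. ✗
d: ◇□¬(p ∧ q) is T. ✗
e: ◇□¬(p ∧ q) is F. ✓
f: ◇□¬(p ∧ q) is F. ✓
g: ◇□¬(p ∧ q) is F. ✓
— 4 worlds.
For ◇□p ∨ □◇p:
a: ◇□p is F, □◇p is T. ✓
b: ◇□p is T, □◇p is F. ✓
c: ◇□p is T, □◇p is F. ✓
d: ◇□p is F, □◇p is F. ✗
e: ◇□p is F, □◇p is T. ✓
f: ◇□p is F, □◇p is T. ✓
g: ◇□p is F, □◇p is T. ✓
— 6 worlds.

4 and 6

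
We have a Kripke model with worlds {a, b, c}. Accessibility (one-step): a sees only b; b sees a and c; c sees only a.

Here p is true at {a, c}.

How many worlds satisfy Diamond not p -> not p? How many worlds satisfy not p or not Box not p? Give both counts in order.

For Diamond not p -> not p:
a: Diamond not p is T, not p is F. ✗
b: Diamond not p is F, not p is T. ✓
c: Diamond not p is F, not p is F. ✓
— 2 worlds.
For not p or not Box not p:
a: not p is F, not Box not p is F. ✗
b: not p is T, not Box not p is T. ✓
c: not p is F, not Box not p is T. ✓
— 2 worlds.

2 and 2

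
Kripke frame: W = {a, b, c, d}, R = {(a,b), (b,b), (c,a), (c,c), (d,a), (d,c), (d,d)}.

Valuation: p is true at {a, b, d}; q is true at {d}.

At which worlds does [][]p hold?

a: successors {b}; []p there: b:T. ✓
b: successors {b}; []p there: b:T. ✓
c: successors {a, c}; []p there: a:T, c:F. ✗
d: successors {a, c, d}; []p there: a:T, c:F, d:F. ✗

{a, b}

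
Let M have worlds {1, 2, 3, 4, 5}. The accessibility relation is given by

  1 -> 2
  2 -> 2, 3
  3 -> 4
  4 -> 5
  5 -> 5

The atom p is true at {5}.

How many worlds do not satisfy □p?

3

1: successors {2}; p there: 2:F. ✗
2: successors {2, 3}; p there: 2:F, 3:F. ✗
3: successors {4}; p there: 4:F. ✗
4: successors {5}; p there: 5:T. ✓
5: successors {5}; p there: 5:T. ✓
Satisfying worlds: {4, 5}.
So □p fails at the other 3 worlds.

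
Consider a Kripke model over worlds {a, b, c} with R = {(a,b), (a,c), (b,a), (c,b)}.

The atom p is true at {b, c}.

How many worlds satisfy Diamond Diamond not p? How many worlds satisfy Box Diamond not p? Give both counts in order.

2 and 1

For Diamond Diamond not p:
a: successors {b, c}; Diamond not p there: b:T, c:F. ✓
b: successors {a}; Diamond not p there: a:F. ✗
c: successors {b}; Diamond not p there: b:T. ✓
— 2 worlds.
For Box Diamond not p:
a: successors {b, c}; Diamond not p there: b:T, c:F. ✗
b: successors {a}; Diamond not p there: a:F. ✗
c: successors {b}; Diamond not p there: b:T. ✓
— 1 world.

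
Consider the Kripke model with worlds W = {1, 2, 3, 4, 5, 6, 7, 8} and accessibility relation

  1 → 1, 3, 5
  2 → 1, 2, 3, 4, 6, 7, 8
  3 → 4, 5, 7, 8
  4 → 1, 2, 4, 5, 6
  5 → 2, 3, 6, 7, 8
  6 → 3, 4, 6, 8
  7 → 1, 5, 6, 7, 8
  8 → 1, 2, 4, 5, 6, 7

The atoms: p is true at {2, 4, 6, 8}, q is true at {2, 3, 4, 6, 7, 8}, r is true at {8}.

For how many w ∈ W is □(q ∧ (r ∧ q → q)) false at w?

1: successors {1, 3, 5}; q ∧ (r ∧ q → q) there: 1:F, 3:T, 5:F. ✗
2: successors {1, 2, 3, 4, 6, 7, 8}; q ∧ (r ∧ q → q) there: 1:F, 2:T, 3:T, 4:T, 6:T, 7:T, 8:T. ✗
3: successors {4, 5, 7, 8}; q ∧ (r ∧ q → q) there: 4:T, 5:F, 7:T, 8:T. ✗
4: successors {1, 2, 4, 5, 6}; q ∧ (r ∧ q → q) there: 1:F, 2:T, 4:T, 5:F, 6:T. ✗
5: successors {2, 3, 6, 7, 8}; q ∧ (r ∧ q → q) there: 2:T, 3:T, 6:T, 7:T, 8:T. ✓
6: successors {3, 4, 6, 8}; q ∧ (r ∧ q → q) there: 3:T, 4:T, 6:T, 8:T. ✓
7: successors {1, 5, 6, 7, 8}; q ∧ (r ∧ q → q) there: 1:F, 5:F, 6:T, 7:T, 8:T. ✗
8: successors {1, 2, 4, 5, 6, 7}; q ∧ (r ∧ q → q) there: 1:F, 2:T, 4:T, 5:F, 6:T, 7:T. ✗
Satisfying worlds: {5, 6}.
So □(q ∧ (r ∧ q → q)) fails at the other 6 worlds.

6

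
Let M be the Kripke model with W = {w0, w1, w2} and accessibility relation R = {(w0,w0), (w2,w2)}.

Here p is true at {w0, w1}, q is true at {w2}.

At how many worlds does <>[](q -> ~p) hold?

2

w0: successors {w0}; [](q -> ~p) there: w0:T. ✓
w1: no successors, so <>[](q -> ~p) fails. ✗
w2: successors {w2}; [](q -> ~p) there: w2:T. ✓
Satisfying worlds: {w0, w2}.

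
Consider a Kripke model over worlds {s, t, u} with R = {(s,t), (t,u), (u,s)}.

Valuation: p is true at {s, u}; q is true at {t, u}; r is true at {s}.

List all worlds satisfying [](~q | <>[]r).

{s, u}

s: successors {t}; ~q | <>[]r there: t:T. ✓
t: successors {u}; ~q | <>[]r there: u:F. ✗
u: successors {s}; ~q | <>[]r there: s:T. ✓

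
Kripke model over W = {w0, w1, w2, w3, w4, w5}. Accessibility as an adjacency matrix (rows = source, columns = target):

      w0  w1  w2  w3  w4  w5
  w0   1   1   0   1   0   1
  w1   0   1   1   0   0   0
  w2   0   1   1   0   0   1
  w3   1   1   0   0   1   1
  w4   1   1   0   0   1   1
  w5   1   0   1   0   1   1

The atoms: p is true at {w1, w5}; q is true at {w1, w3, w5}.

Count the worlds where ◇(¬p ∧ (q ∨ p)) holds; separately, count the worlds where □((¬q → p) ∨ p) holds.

For ◇(¬p ∧ (q ∨ p)):
w0: successors {w0, w1, w3, w5}; ¬p ∧ (q ∨ p) there: w0:F, w1:F, w3:T, w5:F. ✓
w1: successors {w1, w2}; ¬p ∧ (q ∨ p) there: w1:F, w2:F. ✗
w2: successors {w1, w2, w5}; ¬p ∧ (q ∨ p) there: w1:F, w2:F, w5:F. ✗
w3: successors {w0, w1, w4, w5}; ¬p ∧ (q ∨ p) there: w0:F, w1:F, w4:F, w5:F. ✗
w4: successors {w0, w1, w4, w5}; ¬p ∧ (q ∨ p) there: w0:F, w1:F, w4:F, w5:F. ✗
w5: successors {w0, w2, w4, w5}; ¬p ∧ (q ∨ p) there: w0:F, w2:F, w4:F, w5:F. ✗
— 1 world.
For □((¬q → p) ∨ p):
w0: successors {w0, w1, w3, w5}; (¬q → p) ∨ p there: w0:F, w1:T, w3:T, w5:T. ✗
w1: successors {w1, w2}; (¬q → p) ∨ p there: w1:T, w2:F. ✗
w2: successors {w1, w2, w5}; (¬q → p) ∨ p there: w1:T, w2:F, w5:T. ✗
w3: successors {w0, w1, w4, w5}; (¬q → p) ∨ p there: w0:F, w1:T, w4:F, w5:T. ✗
w4: successors {w0, w1, w4, w5}; (¬q → p) ∨ p there: w0:F, w1:T, w4:F, w5:T. ✗
w5: successors {w0, w2, w4, w5}; (¬q → p) ∨ p there: w0:F, w2:F, w4:F, w5:T. ✗
— 0 worlds.

1 and 0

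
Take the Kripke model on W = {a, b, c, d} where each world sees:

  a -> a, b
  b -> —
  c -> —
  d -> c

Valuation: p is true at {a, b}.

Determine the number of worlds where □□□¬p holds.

a: successors {a, b}; □□¬p there: a:F, b:T. ✗
b: no successors, so □□□¬p holds vacuously. ✓
c: no successors, so □□□¬p holds vacuously. ✓
d: successors {c}; □□¬p there: c:T. ✓
Satisfying worlds: {b, c, d}.

3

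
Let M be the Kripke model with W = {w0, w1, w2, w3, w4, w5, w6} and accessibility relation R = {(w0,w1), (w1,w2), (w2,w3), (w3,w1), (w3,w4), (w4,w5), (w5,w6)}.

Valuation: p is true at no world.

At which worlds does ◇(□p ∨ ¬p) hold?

w0: successors {w1}; □p ∨ ¬p there: w1:T. ✓
w1: successors {w2}; □p ∨ ¬p there: w2:T. ✓
w2: successors {w3}; □p ∨ ¬p there: w3:T. ✓
w3: successors {w1, w4}; □p ∨ ¬p there: w1:T, w4:T. ✓
w4: successors {w5}; □p ∨ ¬p there: w5:T. ✓
w5: successors {w6}; □p ∨ ¬p there: w6:T. ✓
w6: no successors, so ◇(□p ∨ ¬p) fails. ✗

{w0, w1, w2, w3, w4, w5}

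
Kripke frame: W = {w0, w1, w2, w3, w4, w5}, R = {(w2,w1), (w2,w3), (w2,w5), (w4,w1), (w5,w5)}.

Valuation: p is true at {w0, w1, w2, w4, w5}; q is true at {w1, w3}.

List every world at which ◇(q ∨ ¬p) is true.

{w2, w4}

w0: no successors, so ◇(q ∨ ¬p) fails. ✗
w1: no successors, so ◇(q ∨ ¬p) fails. ✗
w2: successors {w1, w3, w5}; q ∨ ¬p there: w1:T, w3:T, w5:F. ✓
w3: no successors, so ◇(q ∨ ¬p) fails. ✗
w4: successors {w1}; q ∨ ¬p there: w1:T. ✓
w5: successors {w5}; q ∨ ¬p there: w5:F. ✗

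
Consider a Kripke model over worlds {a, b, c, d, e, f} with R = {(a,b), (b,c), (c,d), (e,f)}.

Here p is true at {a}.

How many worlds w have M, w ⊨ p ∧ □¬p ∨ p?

1

a: p ∧ □¬p is T, p is T. ✓
b: p ∧ □¬p is F, p is F. ✗
c: p ∧ □¬p is F, p is F. ✗
d: p ∧ □¬p is F, p is F. ✗
e: p ∧ □¬p is F, p is F. ✗
f: p ∧ □¬p is F, p is F. ✗
Satisfying worlds: {a}.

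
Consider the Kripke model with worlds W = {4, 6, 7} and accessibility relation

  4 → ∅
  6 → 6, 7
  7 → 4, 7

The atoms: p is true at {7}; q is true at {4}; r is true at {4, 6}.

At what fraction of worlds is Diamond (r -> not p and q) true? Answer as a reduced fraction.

2/3

4: no successors, so Diamond (r -> not p and q) fails. ✗
6: successors {6, 7}; r -> not p and q there: 6:F, 7:T. ✓
7: successors {4, 7}; r -> not p and q there: 4:T, 7:T. ✓
That's 2 of 3 worlds, so 2/3.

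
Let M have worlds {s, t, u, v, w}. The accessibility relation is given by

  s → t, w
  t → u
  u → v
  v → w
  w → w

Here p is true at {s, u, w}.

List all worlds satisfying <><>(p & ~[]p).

s: successors {t, w}; <>(p & ~[]p) there: t:T, w:F. ✓
t: successors {u}; <>(p & ~[]p) there: u:F. ✗
u: successors {v}; <>(p & ~[]p) there: v:F. ✗
v: successors {w}; <>(p & ~[]p) there: w:F. ✗
w: successors {w}; <>(p & ~[]p) there: w:F. ✗

{s}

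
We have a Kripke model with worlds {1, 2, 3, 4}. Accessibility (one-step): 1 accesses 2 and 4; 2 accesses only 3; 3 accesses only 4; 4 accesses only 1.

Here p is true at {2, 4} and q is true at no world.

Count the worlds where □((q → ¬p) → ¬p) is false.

2

1: successors {2, 4}; (q → ¬p) → ¬p there: 2:F, 4:F. ✗
2: successors {3}; (q → ¬p) → ¬p there: 3:T. ✓
3: successors {4}; (q → ¬p) → ¬p there: 4:F. ✗
4: successors {1}; (q → ¬p) → ¬p there: 1:T. ✓
Satisfying worlds: {2, 4}.
So □((q → ¬p) → ¬p) fails at the other 2 worlds.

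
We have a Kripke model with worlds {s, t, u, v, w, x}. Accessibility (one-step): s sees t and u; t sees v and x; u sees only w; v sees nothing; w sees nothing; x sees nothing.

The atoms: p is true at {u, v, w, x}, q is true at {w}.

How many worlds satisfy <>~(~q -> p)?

s: successors {t, u}; ~(~q -> p) there: t:T, u:F. ✓
t: successors {v, x}; ~(~q -> p) there: v:F, x:F. ✗
u: successors {w}; ~(~q -> p) there: w:F. ✗
v: no successors, so <>~(~q -> p) fails. ✗
w: no successors, so <>~(~q -> p) fails. ✗
x: no successors, so <>~(~q -> p) fails. ✗
Satisfying worlds: {s}.

1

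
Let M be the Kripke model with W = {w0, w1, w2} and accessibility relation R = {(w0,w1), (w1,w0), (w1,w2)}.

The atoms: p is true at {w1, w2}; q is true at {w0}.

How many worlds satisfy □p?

2

w0: successors {w1}; p there: w1:T. ✓
w1: successors {w0, w2}; p there: w0:F, w2:T. ✗
w2: no successors, so □p holds vacuously. ✓
Satisfying worlds: {w0, w2}.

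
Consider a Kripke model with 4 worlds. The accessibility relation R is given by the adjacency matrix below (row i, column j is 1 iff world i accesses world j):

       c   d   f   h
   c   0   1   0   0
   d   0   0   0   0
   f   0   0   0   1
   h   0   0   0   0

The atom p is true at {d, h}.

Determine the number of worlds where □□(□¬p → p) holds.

c: successors {d}; □(□¬p → p) there: d:T. ✓
d: no successors, so □□(□¬p → p) holds vacuously. ✓
f: successors {h}; □(□¬p → p) there: h:T. ✓
h: no successors, so □□(□¬p → p) holds vacuously. ✓
Satisfying worlds: {c, d, f, h}.

4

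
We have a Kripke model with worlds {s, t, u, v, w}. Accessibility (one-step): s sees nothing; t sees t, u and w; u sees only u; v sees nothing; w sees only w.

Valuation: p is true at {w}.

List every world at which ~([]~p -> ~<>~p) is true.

s: []~p -> ~<>~p is T. ✗
t: []~p -> ~<>~p is T. ✗
u: []~p -> ~<>~p is F. ✓
v: []~p -> ~<>~p is T. ✗
w: []~p -> ~<>~p is T. ✗

{u}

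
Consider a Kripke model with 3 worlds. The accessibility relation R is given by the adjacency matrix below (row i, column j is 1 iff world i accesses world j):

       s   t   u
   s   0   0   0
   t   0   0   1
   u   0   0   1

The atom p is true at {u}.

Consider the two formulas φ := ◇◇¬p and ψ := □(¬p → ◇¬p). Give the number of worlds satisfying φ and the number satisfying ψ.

0 and 3

For ◇◇¬p:
s: no successors, so ◇◇¬p fails. ✗
t: successors {u}; ◇¬p there: u:F. ✗
u: successors {u}; ◇¬p there: u:F. ✗
— 0 worlds.
For □(¬p → ◇¬p):
s: no successors, so □(¬p → ◇¬p) holds vacuously. ✓
t: successors {u}; ¬p → ◇¬p there: u:T. ✓
u: successors {u}; ¬p → ◇¬p there: u:T. ✓
— 3 worlds.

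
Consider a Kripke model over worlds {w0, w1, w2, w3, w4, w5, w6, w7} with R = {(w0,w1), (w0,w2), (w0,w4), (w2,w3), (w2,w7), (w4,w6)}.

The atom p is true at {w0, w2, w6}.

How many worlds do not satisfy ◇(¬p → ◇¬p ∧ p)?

w0: successors {w1, w2, w4}; ¬p → ◇¬p ∧ p there: w1:F, w2:T, w4:F. ✓
w1: no successors, so ◇(¬p → ◇¬p ∧ p) fails. ✗
w2: successors {w3, w7}; ¬p → ◇¬p ∧ p there: w3:F, w7:F. ✗
w3: no successors, so ◇(¬p → ◇¬p ∧ p) fails. ✗
w4: successors {w6}; ¬p → ◇¬p ∧ p there: w6:T. ✓
w5: no successors, so ◇(¬p → ◇¬p ∧ p) fails. ✗
w6: no successors, so ◇(¬p → ◇¬p ∧ p) fails. ✗
w7: no successors, so ◇(¬p → ◇¬p ∧ p) fails. ✗
Satisfying worlds: {w0, w4}.
So ◇(¬p → ◇¬p ∧ p) fails at the other 6 worlds.

6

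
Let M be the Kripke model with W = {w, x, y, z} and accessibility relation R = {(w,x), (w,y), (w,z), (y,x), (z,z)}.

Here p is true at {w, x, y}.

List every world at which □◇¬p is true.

{x, z}

w: successors {x, y, z}; ◇¬p there: x:F, y:F, z:T. ✗
x: no successors, so □◇¬p holds vacuously. ✓
y: successors {x}; ◇¬p there: x:F. ✗
z: successors {z}; ◇¬p there: z:T. ✓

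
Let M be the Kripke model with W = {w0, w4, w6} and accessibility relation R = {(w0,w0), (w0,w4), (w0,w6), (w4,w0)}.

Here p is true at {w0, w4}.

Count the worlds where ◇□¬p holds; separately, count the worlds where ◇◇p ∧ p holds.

For ◇□¬p:
w0: successors {w0, w4, w6}; □¬p there: w0:F, w4:F, w6:T. ✓
w4: successors {w0}; □¬p there: w0:F. ✗
w6: no successors, so ◇□¬p fails. ✗
— 1 world.
For ◇◇p ∧ p:
w0: ◇◇p is T, p is T. ✓
w4: ◇◇p is T, p is T. ✓
w6: ◇◇p is F, p is F. ✗
— 2 worlds.

1 and 2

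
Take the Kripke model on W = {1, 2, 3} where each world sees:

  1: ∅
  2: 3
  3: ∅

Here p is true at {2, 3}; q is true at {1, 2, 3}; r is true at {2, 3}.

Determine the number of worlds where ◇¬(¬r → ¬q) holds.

1: no successors, so ◇¬(¬r → ¬q) fails. ✗
2: successors {3}; ¬(¬r → ¬q) there: 3:F. ✗
3: no successors, so ◇¬(¬r → ¬q) fails. ✗
Satisfying worlds: ∅.

0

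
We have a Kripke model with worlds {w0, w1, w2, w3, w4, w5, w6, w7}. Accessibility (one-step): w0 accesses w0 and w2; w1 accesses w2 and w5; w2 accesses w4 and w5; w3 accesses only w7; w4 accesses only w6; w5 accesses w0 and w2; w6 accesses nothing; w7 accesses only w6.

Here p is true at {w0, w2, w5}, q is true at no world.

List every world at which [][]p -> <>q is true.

{w0, w1, w2, w3, w5}

w0: [][]p is F, <>q is F. ✓
w1: [][]p is F, <>q is F. ✓
w2: [][]p is F, <>q is F. ✓
w3: [][]p is F, <>q is F. ✓
w4: [][]p is T, <>q is F. ✗
w5: [][]p is F, <>q is F. ✓
w6: [][]p is T, <>q is F. ✗
w7: [][]p is T, <>q is F. ✗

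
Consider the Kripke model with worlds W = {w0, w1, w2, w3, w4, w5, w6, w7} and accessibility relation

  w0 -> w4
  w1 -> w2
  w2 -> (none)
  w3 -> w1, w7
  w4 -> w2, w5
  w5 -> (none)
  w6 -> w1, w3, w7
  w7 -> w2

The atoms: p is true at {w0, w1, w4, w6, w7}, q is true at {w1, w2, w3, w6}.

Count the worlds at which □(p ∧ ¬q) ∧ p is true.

1

w0: □(p ∧ ¬q) is T, p is T. ✓
w1: □(p ∧ ¬q) is F, p is T. ✗
w2: □(p ∧ ¬q) is T, p is F. ✗
w3: □(p ∧ ¬q) is F, p is F. ✗
w4: □(p ∧ ¬q) is F, p is T. ✗
w5: □(p ∧ ¬q) is T, p is F. ✗
w6: □(p ∧ ¬q) is F, p is T. ✗
w7: □(p ∧ ¬q) is F, p is T. ✗
Satisfying worlds: {w0}.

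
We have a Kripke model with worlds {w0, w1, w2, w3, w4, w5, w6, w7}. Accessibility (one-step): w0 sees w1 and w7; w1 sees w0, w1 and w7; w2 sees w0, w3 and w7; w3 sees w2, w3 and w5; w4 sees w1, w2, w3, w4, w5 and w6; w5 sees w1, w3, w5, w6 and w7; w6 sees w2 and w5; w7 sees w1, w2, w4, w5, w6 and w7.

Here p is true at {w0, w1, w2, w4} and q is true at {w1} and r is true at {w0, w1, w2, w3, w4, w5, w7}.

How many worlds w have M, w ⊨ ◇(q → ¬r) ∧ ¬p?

4

w0: ◇(q → ¬r) is T, ¬p is F. ✗
w1: ◇(q → ¬r) is T, ¬p is F. ✗
w2: ◇(q → ¬r) is T, ¬p is F. ✗
w3: ◇(q → ¬r) is T, ¬p is T. ✓
w4: ◇(q → ¬r) is T, ¬p is F. ✗
w5: ◇(q → ¬r) is T, ¬p is T. ✓
w6: ◇(q → ¬r) is T, ¬p is T. ✓
w7: ◇(q → ¬r) is T, ¬p is T. ✓
Satisfying worlds: {w3, w5, w6, w7}.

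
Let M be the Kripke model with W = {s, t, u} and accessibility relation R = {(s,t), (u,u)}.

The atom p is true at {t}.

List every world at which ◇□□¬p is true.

{s, u}

s: successors {t}; □□¬p there: t:T. ✓
t: no successors, so ◇□□¬p fails. ✗
u: successors {u}; □□¬p there: u:T. ✓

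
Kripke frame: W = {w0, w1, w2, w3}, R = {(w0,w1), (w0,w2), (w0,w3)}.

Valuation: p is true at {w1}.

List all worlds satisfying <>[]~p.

w0: successors {w1, w2, w3}; []~p there: w1:T, w2:T, w3:T. ✓
w1: no successors, so <>[]~p fails. ✗
w2: no successors, so <>[]~p fails. ✗
w3: no successors, so <>[]~p fails. ✗

{w0}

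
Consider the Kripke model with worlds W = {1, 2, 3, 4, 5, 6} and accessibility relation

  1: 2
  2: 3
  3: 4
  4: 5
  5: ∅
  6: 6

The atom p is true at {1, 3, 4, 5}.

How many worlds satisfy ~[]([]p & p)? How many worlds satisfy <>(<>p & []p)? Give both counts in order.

2 and 3

For ~[]([]p & p):
1: []([]p & p) is F. ✓
2: []([]p & p) is T. ✗
3: []([]p & p) is T. ✗
4: []([]p & p) is T. ✗
5: []([]p & p) is T. ✗
6: []([]p & p) is F. ✓
— 2 worlds.
For <>(<>p & []p):
1: successors {2}; <>p & []p there: 2:T. ✓
2: successors {3}; <>p & []p there: 3:T. ✓
3: successors {4}; <>p & []p there: 4:T. ✓
4: successors {5}; <>p & []p there: 5:F. ✗
5: no successors, so <>(<>p & []p) fails. ✗
6: successors {6}; <>p & []p there: 6:F. ✗
— 3 worlds.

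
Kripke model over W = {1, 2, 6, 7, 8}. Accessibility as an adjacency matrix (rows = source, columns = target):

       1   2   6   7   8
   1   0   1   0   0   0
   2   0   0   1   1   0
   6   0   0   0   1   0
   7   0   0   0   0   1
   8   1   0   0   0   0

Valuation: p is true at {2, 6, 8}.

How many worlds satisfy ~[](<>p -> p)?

1: [](<>p -> p) is T. ✗
2: [](<>p -> p) is F. ✓
6: [](<>p -> p) is F. ✓
7: [](<>p -> p) is T. ✗
8: [](<>p -> p) is F. ✓
Satisfying worlds: {2, 6, 8}.

3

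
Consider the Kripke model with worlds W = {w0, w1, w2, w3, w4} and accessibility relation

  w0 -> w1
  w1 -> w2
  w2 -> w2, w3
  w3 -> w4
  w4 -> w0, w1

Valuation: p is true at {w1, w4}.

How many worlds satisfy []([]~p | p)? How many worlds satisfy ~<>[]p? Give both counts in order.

3 and 3

For []([]~p | p):
w0: successors {w1}; []~p | p there: w1:T. ✓
w1: successors {w2}; []~p | p there: w2:T. ✓
w2: successors {w2, w3}; []~p | p there: w2:T, w3:F. ✗
w3: successors {w4}; []~p | p there: w4:T. ✓
w4: successors {w0, w1}; []~p | p there: w0:F, w1:T. ✗
— 3 worlds.
For ~<>[]p:
w0: <>[]p is F. ✓
w1: <>[]p is F. ✓
w2: <>[]p is T. ✗
w3: <>[]p is F. ✓
w4: <>[]p is T. ✗
— 3 worlds.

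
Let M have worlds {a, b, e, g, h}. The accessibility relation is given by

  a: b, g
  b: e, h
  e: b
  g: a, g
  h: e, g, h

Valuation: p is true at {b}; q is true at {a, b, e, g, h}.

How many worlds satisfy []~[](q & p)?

3

a: successors {b, g}; ~[](q & p) there: b:T, g:T. ✓
b: successors {e, h}; ~[](q & p) there: e:F, h:T. ✗
e: successors {b}; ~[](q & p) there: b:T. ✓
g: successors {a, g}; ~[](q & p) there: a:T, g:T. ✓
h: successors {e, g, h}; ~[](q & p) there: e:F, g:T, h:T. ✗
Satisfying worlds: {a, e, g}.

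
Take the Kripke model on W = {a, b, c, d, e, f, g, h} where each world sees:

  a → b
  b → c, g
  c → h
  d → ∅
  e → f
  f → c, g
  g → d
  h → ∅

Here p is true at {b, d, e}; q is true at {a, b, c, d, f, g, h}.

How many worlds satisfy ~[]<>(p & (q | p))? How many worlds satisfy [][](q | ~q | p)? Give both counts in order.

For ~[]<>(p & (q | p)):
a: []<>(p & (q | p)) is F. ✓
b: []<>(p & (q | p)) is F. ✓
c: []<>(p & (q | p)) is F. ✓
d: []<>(p & (q | p)) is T. ✗
e: []<>(p & (q | p)) is F. ✓
f: []<>(p & (q | p)) is F. ✓
g: []<>(p & (q | p)) is F. ✓
h: []<>(p & (q | p)) is T. ✗
— 6 worlds.
For [][](q | ~q | p):
a: successors {b}; [](q | ~q | p) there: b:T. ✓
b: successors {c, g}; [](q | ~q | p) there: c:T, g:T. ✓
c: successors {h}; [](q | ~q | p) there: h:T. ✓
d: no successors, so [][](q | ~q | p) holds vacuously. ✓
e: successors {f}; [](q | ~q | p) there: f:T. ✓
f: successors {c, g}; [](q | ~q | p) there: c:T, g:T. ✓
g: successors {d}; [](q | ~q | p) there: d:T. ✓
h: no successors, so [][](q | ~q | p) holds vacuously. ✓
— 8 worlds.

6 and 8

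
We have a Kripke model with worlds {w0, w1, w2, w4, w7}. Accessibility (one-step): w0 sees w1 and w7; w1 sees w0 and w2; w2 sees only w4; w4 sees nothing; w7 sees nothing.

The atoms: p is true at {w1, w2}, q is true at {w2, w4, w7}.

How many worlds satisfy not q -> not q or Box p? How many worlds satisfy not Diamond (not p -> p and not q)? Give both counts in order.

For not q -> not q or Box p:
w0: not q is T, not q or Box p is T. ✓
w1: not q is T, not q or Box p is T. ✓
w2: not q is F, not q or Box p is F. ✓
w4: not q is F, not q or Box p is T. ✓
w7: not q is F, not q or Box p is T. ✓
— 5 worlds.
For not Diamond (not p -> p and not q):
w0: Diamond (not p -> p and not q) is T. ✗
w1: Diamond (not p -> p and not q) is T. ✗
w2: Diamond (not p -> p and not q) is F. ✓
w4: Diamond (not p -> p and not q) is F. ✓
w7: Diamond (not p -> p and not q) is F. ✓
— 3 worlds.

5 and 3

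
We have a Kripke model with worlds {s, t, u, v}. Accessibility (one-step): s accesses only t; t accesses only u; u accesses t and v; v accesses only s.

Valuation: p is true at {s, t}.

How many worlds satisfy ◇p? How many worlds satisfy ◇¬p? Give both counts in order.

3 and 2

For ◇p:
s: successors {t}; p there: t:T. ✓
t: successors {u}; p there: u:F. ✗
u: successors {t, v}; p there: t:T, v:F. ✓
v: successors {s}; p there: s:T. ✓
— 3 worlds.
For ◇¬p:
s: successors {t}; ¬p there: t:F. ✗
t: successors {u}; ¬p there: u:T. ✓
u: successors {t, v}; ¬p there: t:F, v:T. ✓
v: successors {s}; ¬p there: s:F. ✗
— 2 worlds.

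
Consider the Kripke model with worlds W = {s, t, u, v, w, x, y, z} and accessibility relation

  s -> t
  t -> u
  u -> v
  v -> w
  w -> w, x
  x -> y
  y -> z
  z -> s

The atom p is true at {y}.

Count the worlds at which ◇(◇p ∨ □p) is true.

s: successors {t}; ◇p ∨ □p there: t:F. ✗
t: successors {u}; ◇p ∨ □p there: u:F. ✗
u: successors {v}; ◇p ∨ □p there: v:F. ✗
v: successors {w}; ◇p ∨ □p there: w:F. ✗
w: successors {w, x}; ◇p ∨ □p there: w:F, x:T. ✓
x: successors {y}; ◇p ∨ □p there: y:F. ✗
y: successors {z}; ◇p ∨ □p there: z:F. ✗
z: successors {s}; ◇p ∨ □p there: s:F. ✗
Satisfying worlds: {w}.

1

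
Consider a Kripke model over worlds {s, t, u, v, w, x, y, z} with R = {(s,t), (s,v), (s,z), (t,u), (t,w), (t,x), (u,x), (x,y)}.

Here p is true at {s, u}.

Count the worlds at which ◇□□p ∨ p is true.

s: ◇□□p is T, p is T. ✓
t: ◇□□p is T, p is F. ✓
u: ◇□□p is T, p is T. ✓
v: ◇□□p is F, p is F. ✗
w: ◇□□p is F, p is F. ✗
x: ◇□□p is T, p is F. ✓
y: ◇□□p is F, p is F. ✗
z: ◇□□p is F, p is F. ✗
Satisfying worlds: {s, t, u, x}.

4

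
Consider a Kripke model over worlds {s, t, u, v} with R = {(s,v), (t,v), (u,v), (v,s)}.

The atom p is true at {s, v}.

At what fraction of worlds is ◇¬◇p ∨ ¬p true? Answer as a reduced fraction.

s: ◇¬◇p is F, ¬p is F. ✗
t: ◇¬◇p is F, ¬p is T. ✓
u: ◇¬◇p is F, ¬p is T. ✓
v: ◇¬◇p is F, ¬p is F. ✗
That's 2 of 4 worlds, so 2/4 = 1/2.

1/2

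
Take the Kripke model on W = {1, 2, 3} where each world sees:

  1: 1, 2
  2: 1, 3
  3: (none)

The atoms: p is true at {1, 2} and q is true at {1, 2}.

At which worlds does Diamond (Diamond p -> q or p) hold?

{1, 2}

1: successors {1, 2}; Diamond p -> q or p there: 1:T, 2:T. ✓
2: successors {1, 3}; Diamond p -> q or p there: 1:T, 3:T. ✓
3: no successors, so Diamond (Diamond p -> q or p) fails. ✗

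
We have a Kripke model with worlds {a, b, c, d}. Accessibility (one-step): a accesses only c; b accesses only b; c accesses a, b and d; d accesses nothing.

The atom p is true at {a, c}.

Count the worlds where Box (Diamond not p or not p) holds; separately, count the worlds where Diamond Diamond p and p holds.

3 and 2

For Box (Diamond not p or not p):
a: successors {c}; Diamond not p or not p there: c:T. ✓
b: successors {b}; Diamond not p or not p there: b:T. ✓
c: successors {a, b, d}; Diamond not p or not p there: a:F, b:T, d:T. ✗
d: no successors, so Box (Diamond not p or not p) holds vacuously. ✓
— 3 worlds.
For Diamond Diamond p and p:
a: Diamond Diamond p is T, p is T. ✓
b: Diamond Diamond p is F, p is F. ✗
c: Diamond Diamond p is T, p is T. ✓
d: Diamond Diamond p is F, p is F. ✗
— 2 worlds.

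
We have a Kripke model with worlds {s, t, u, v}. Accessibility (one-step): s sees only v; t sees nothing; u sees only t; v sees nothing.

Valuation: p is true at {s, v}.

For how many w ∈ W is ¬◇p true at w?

s: ◇p is T. ✗
t: ◇p is F. ✓
u: ◇p is F. ✓
v: ◇p is F. ✓
Satisfying worlds: {t, u, v}.

3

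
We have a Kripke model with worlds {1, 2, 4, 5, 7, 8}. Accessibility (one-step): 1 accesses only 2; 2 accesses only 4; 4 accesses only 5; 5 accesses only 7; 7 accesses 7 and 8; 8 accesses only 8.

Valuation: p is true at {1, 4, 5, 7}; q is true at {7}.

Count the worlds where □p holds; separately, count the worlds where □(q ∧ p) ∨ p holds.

For □p:
1: successors {2}; p there: 2:F. ✗
2: successors {4}; p there: 4:T. ✓
4: successors {5}; p there: 5:T. ✓
5: successors {7}; p there: 7:T. ✓
7: successors {7, 8}; p there: 7:T, 8:F. ✗
8: successors {8}; p there: 8:F. ✗
— 3 worlds.
For □(q ∧ p) ∨ p:
1: □(q ∧ p) is F, p is T. ✓
2: □(q ∧ p) is F, p is F. ✗
4: □(q ∧ p) is F, p is T. ✓
5: □(q ∧ p) is T, p is T. ✓
7: □(q ∧ p) is F, p is T. ✓
8: □(q ∧ p) is F, p is F. ✗
— 4 worlds.

3 and 4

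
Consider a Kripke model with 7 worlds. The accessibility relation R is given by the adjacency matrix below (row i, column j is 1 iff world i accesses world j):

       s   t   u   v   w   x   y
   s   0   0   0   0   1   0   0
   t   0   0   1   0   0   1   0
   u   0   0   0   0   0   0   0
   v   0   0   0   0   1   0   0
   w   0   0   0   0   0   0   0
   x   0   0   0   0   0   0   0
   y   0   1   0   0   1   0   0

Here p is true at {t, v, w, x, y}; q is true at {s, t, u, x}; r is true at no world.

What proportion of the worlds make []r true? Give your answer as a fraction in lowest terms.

3/7

s: successors {w}; r there: w:F. ✗
t: successors {u, x}; r there: u:F, x:F. ✗
u: no successors, so []r holds vacuously. ✓
v: successors {w}; r there: w:F. ✗
w: no successors, so []r holds vacuously. ✓
x: no successors, so []r holds vacuously. ✓
y: successors {t, w}; r there: t:F, w:F. ✗
That's 3 of 7 worlds, so 3/7.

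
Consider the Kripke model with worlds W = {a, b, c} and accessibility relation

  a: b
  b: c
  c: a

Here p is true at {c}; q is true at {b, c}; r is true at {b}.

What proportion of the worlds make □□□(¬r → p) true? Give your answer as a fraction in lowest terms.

2/3

a: successors {b}; □□(¬r → p) there: b:F. ✗
b: successors {c}; □□(¬r → p) there: c:T. ✓
c: successors {a}; □□(¬r → p) there: a:T. ✓
That's 2 of 3 worlds, so 2/3.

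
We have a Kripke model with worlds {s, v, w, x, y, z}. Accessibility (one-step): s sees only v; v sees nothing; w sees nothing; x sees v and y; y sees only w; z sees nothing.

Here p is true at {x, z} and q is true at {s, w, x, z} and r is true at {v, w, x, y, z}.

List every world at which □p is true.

s: successors {v}; p there: v:F. ✗
v: no successors, so □p holds vacuously. ✓
w: no successors, so □p holds vacuously. ✓
x: successors {v, y}; p there: v:F, y:F. ✗
y: successors {w}; p there: w:F. ✗
z: no successors, so □p holds vacuously. ✓

{v, w, z}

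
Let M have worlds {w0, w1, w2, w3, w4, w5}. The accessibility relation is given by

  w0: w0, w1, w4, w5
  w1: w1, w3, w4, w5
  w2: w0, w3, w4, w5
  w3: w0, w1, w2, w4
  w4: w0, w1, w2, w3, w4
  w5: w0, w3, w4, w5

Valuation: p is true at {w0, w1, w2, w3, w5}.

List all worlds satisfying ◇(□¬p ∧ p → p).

{w0, w1, w2, w3, w4, w5}

w0: successors {w0, w1, w4, w5}; □¬p ∧ p → p there: w0:T, w1:T, w4:T, w5:T. ✓
w1: successors {w1, w3, w4, w5}; □¬p ∧ p → p there: w1:T, w3:T, w4:T, w5:T. ✓
w2: successors {w0, w3, w4, w5}; □¬p ∧ p → p there: w0:T, w3:T, w4:T, w5:T. ✓
w3: successors {w0, w1, w2, w4}; □¬p ∧ p → p there: w0:T, w1:T, w2:T, w4:T. ✓
w4: successors {w0, w1, w2, w3, w4}; □¬p ∧ p → p there: w0:T, w1:T, w2:T, w3:T, w4:T. ✓
w5: successors {w0, w3, w4, w5}; □¬p ∧ p → p there: w0:T, w3:T, w4:T, w5:T. ✓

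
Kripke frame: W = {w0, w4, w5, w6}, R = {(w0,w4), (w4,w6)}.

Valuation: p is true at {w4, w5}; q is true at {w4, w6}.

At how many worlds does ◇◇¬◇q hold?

1

w0: successors {w4}; ◇¬◇q there: w4:T. ✓
w4: successors {w6}; ◇¬◇q there: w6:F. ✗
w5: no successors, so ◇◇¬◇q fails. ✗
w6: no successors, so ◇◇¬◇q fails. ✗
Satisfying worlds: {w0}.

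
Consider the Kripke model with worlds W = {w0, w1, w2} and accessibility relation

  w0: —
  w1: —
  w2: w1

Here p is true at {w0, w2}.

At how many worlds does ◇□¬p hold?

w0: no successors, so ◇□¬p fails. ✗
w1: no successors, so ◇□¬p fails. ✗
w2: successors {w1}; □¬p there: w1:T. ✓
Satisfying worlds: {w2}.

1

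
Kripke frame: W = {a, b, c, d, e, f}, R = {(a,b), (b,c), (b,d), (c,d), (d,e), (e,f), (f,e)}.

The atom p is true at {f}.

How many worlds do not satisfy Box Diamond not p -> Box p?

3

a: Box Diamond not p is T, Box p is F. ✗
b: Box Diamond not p is T, Box p is F. ✗
c: Box Diamond not p is T, Box p is F. ✗
d: Box Diamond not p is F, Box p is F. ✓
e: Box Diamond not p is T, Box p is T. ✓
f: Box Diamond not p is F, Box p is F. ✓
Satisfying worlds: {d, e, f}.
So Box Diamond not p -> Box p fails at the other 3 worlds.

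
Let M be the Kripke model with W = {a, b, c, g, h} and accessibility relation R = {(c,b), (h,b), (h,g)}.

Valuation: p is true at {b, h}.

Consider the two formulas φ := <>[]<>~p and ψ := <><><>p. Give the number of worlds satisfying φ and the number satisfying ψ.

For <>[]<>~p:
a: no successors, so <>[]<>~p fails. ✗
b: no successors, so <>[]<>~p fails. ✗
c: successors {b}; []<>~p there: b:T. ✓
g: no successors, so <>[]<>~p fails. ✗
h: successors {b, g}; []<>~p there: b:T, g:T. ✓
— 2 worlds.
For <><><>p:
a: no successors, so <><><>p fails. ✗
b: no successors, so <><><>p fails. ✗
c: successors {b}; <><>p there: b:F. ✗
g: no successors, so <><><>p fails. ✗
h: successors {b, g}; <><>p there: b:F, g:F. ✗
— 0 worlds.

2 and 0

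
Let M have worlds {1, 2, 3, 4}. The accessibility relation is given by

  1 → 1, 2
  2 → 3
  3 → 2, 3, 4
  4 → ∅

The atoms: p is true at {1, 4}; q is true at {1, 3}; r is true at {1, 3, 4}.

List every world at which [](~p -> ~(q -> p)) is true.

1: successors {1, 2}; ~p -> ~(q -> p) there: 1:T, 2:F. ✗
2: successors {3}; ~p -> ~(q -> p) there: 3:T. ✓
3: successors {2, 3, 4}; ~p -> ~(q -> p) there: 2:F, 3:T, 4:T. ✗
4: no successors, so [](~p -> ~(q -> p)) holds vacuously. ✓

{2, 4}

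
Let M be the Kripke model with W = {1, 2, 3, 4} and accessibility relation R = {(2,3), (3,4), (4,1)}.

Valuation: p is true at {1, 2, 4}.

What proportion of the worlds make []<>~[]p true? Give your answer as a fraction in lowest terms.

1: no successors, so []<>~[]p holds vacuously. ✓
2: successors {3}; <>~[]p there: 3:F. ✗
3: successors {4}; <>~[]p there: 4:F. ✗
4: successors {1}; <>~[]p there: 1:F. ✗
That's 1 of 4 worlds, so 1/4.

1/4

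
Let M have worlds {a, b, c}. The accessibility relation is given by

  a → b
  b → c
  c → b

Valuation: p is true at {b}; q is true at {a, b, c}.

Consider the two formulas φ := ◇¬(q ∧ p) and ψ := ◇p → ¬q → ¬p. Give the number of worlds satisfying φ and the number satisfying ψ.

For ◇¬(q ∧ p):
a: successors {b}; ¬(q ∧ p) there: b:F. ✗
b: successors {c}; ¬(q ∧ p) there: c:T. ✓
c: successors {b}; ¬(q ∧ p) there: b:F. ✗
— 1 world.
For ◇p → ¬q → ¬p:
a: ◇p is T, ¬q → ¬p is T. ✓
b: ◇p is F, ¬q → ¬p is T. ✓
c: ◇p is T, ¬q → ¬p is T. ✓
— 3 worlds.

1 and 3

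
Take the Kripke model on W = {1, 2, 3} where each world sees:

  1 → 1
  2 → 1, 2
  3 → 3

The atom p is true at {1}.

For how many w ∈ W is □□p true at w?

1: successors {1}; □p there: 1:T. ✓
2: successors {1, 2}; □p there: 1:T, 2:F. ✗
3: successors {3}; □p there: 3:F. ✗
Satisfying worlds: {1}.

1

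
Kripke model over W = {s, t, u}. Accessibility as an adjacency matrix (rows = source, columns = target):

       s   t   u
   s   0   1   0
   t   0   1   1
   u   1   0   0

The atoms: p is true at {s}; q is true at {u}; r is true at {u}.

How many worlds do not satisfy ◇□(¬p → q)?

2

s: successors {t}; □(¬p → q) there: t:F. ✗
t: successors {t, u}; □(¬p → q) there: t:F, u:T. ✓
u: successors {s}; □(¬p → q) there: s:F. ✗
Satisfying worlds: {t}.
So ◇□(¬p → q) fails at the other 2 worlds.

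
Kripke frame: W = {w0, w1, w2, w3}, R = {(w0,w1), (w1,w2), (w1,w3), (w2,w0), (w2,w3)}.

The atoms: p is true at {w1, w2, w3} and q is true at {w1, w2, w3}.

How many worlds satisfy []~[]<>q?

2

w0: successors {w1}; ~[]<>q there: w1:T. ✓
w1: successors {w2, w3}; ~[]<>q there: w2:T, w3:F. ✗
w2: successors {w0, w3}; ~[]<>q there: w0:F, w3:F. ✗
w3: no successors, so []~[]<>q holds vacuously. ✓
Satisfying worlds: {w0, w3}.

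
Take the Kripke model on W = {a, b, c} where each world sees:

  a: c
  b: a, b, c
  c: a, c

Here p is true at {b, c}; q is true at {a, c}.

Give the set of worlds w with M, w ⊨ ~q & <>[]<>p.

{b}

a: ~q is F, <>[]<>p is T. ✗
b: ~q is T, <>[]<>p is T. ✓
c: ~q is F, <>[]<>p is T. ✗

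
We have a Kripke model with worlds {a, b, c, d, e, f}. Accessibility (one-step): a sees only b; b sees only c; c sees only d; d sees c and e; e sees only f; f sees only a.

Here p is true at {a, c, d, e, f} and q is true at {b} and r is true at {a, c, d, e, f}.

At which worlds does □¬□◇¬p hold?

a: successors {b}; ¬□◇¬p there: b:T. ✓
b: successors {c}; ¬□◇¬p there: c:T. ✓
c: successors {d}; ¬□◇¬p there: d:T. ✓
d: successors {c, e}; ¬□◇¬p there: c:T, e:T. ✓
e: successors {f}; ¬□◇¬p there: f:F. ✗
f: successors {a}; ¬□◇¬p there: a:T. ✓

{a, b, c, d, f}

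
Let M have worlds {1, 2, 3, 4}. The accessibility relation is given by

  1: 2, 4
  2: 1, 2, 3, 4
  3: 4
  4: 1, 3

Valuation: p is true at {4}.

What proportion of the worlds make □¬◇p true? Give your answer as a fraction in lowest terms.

1: successors {2, 4}; ¬◇p there: 2:F, 4:T. ✗
2: successors {1, 2, 3, 4}; ¬◇p there: 1:F, 2:F, 3:F, 4:T. ✗
3: successors {4}; ¬◇p there: 4:T. ✓
4: successors {1, 3}; ¬◇p there: 1:F, 3:F. ✗
That's 1 of 4 worlds, so 1/4.

1/4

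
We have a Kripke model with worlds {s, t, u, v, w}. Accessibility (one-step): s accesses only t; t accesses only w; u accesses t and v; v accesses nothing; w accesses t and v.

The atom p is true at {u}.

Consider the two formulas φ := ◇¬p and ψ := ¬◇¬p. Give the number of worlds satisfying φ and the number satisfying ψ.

4 and 1

For ◇¬p:
s: successors {t}; ¬p there: t:T. ✓
t: successors {w}; ¬p there: w:T. ✓
u: successors {t, v}; ¬p there: t:T, v:T. ✓
v: no successors, so ◇¬p fails. ✗
w: successors {t, v}; ¬p there: t:T, v:T. ✓
— 4 worlds.
For ¬◇¬p:
s: ◇¬p is T. ✗
t: ◇¬p is T. ✗
u: ◇¬p is T. ✗
v: ◇¬p is F. ✓
w: ◇¬p is T. ✗
— 1 world.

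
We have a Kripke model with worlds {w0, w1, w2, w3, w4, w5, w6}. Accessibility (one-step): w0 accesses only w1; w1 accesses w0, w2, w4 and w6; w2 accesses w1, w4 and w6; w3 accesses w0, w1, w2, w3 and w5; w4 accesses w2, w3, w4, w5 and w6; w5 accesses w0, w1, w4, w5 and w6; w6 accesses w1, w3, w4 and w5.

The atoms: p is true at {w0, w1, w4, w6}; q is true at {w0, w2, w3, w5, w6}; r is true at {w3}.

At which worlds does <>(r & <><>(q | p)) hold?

{w3, w4, w6}

w0: successors {w1}; r & <><>(q | p) there: w1:F. ✗
w1: successors {w0, w2, w4, w6}; r & <><>(q | p) there: w0:F, w2:F, w4:F, w6:F. ✗
w2: successors {w1, w4, w6}; r & <><>(q | p) there: w1:F, w4:F, w6:F. ✗
w3: successors {w0, w1, w2, w3, w5}; r & <><>(q | p) there: w0:F, w1:F, w2:F, w3:T, w5:F. ✓
w4: successors {w2, w3, w4, w5, w6}; r & <><>(q | p) there: w2:F, w3:T, w4:F, w5:F, w6:F. ✓
w5: successors {w0, w1, w4, w5, w6}; r & <><>(q | p) there: w0:F, w1:F, w4:F, w5:F, w6:F. ✗
w6: successors {w1, w3, w4, w5}; r & <><>(q | p) there: w1:F, w3:T, w4:F, w5:F. ✓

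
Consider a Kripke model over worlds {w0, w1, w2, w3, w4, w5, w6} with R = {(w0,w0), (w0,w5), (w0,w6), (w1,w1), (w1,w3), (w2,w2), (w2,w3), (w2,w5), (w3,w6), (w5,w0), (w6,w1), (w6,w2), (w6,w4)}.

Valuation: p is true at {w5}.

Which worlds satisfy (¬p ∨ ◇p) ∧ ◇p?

{w0, w2}

w0: ¬p ∨ ◇p is T, ◇p is T. ✓
w1: ¬p ∨ ◇p is T, ◇p is F. ✗
w2: ¬p ∨ ◇p is T, ◇p is T. ✓
w3: ¬p ∨ ◇p is T, ◇p is F. ✗
w4: ¬p ∨ ◇p is T, ◇p is F. ✗
w5: ¬p ∨ ◇p is F, ◇p is F. ✗
w6: ¬p ∨ ◇p is T, ◇p is F. ✗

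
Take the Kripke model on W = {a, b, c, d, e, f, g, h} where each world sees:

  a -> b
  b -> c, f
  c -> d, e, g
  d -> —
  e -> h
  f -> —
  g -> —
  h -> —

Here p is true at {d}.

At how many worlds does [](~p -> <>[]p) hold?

a: successors {b}; ~p -> <>[]p there: b:T. ✓
b: successors {c, f}; ~p -> <>[]p there: c:T, f:F. ✗
c: successors {d, e, g}; ~p -> <>[]p there: d:T, e:T, g:F. ✗
d: no successors, so [](~p -> <>[]p) holds vacuously. ✓
e: successors {h}; ~p -> <>[]p there: h:F. ✗
f: no successors, so [](~p -> <>[]p) holds vacuously. ✓
g: no successors, so [](~p -> <>[]p) holds vacuously. ✓
h: no successors, so [](~p -> <>[]p) holds vacuously. ✓
Satisfying worlds: {a, d, f, g, h}.

5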